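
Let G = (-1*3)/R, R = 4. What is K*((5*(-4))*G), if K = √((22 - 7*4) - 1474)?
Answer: 30*I*√370 ≈ 577.06*I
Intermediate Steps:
G = -¾ (G = -1*3/4 = -3*¼ = -¾ ≈ -0.75000)
K = 2*I*√370 (K = √((22 - 28) - 1474) = √(-6 - 1474) = √(-1480) = 2*I*√370 ≈ 38.471*I)
K*((5*(-4))*G) = (2*I*√370)*((5*(-4))*(-¾)) = (2*I*√370)*(-20*(-¾)) = (2*I*√370)*15 = 30*I*√370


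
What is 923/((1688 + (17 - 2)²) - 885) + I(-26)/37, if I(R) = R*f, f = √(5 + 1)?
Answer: 923/1028 - 26*√6/37 ≈ -0.82340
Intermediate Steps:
f = √6 ≈ 2.4495
I(R) = R*√6
923/((1688 + (17 - 2)²) - 885) + I(-26)/37 = 923/((1688 + (17 - 2)²) - 885) - 26*√6/37 = 923/((1688 + 15²) - 885) - 26*√6*(1/37) = 923/((1688 + 225) - 885) - 26*√6/37 = 923/(1913 - 885) - 26*√6/37 = 923/1028 - 26*√6/37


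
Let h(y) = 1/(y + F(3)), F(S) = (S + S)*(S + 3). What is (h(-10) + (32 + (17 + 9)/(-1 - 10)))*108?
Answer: 458298/143 ≈ 3204.9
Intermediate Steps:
F(S) = 2*S*(3 + S) (F(S) = (2*S)*(3 + S) = 2*S*(3 + S))
h(y) = 1/(36 + y) (h(y) = 1/(y + 2*3*(3 + 3)) = 1/(y + 2*3*6) = 1/(y + 36) = 1/(36 + y))
(h(-10) + (32 + (17 + 9)/(-1 - 10)))*108 = (1/(36 - 10) + (32 + (17 + 9)/(-1 - 10)))*108 = (1/26 + (32 + 26/(-11)))*108 = (1/26 + (32 + 26*(-1/11)))*108 = (1/26 + (32 - 26/11))*108 = (1/26 + 326/11)*108 = (8487/286)*108 = 458298/143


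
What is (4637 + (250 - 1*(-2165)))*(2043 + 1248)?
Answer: 23208132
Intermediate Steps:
(4637 + (250 - 1*(-2165)))*(2043 + 1248) = (4637 + (250 + 2165))*3291 = (4637 + 2415)*3291 = 7052*3291 = 23208132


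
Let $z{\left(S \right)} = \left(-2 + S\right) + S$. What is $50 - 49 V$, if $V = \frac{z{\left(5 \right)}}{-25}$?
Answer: $\frac{1642}{25} \approx 65.68$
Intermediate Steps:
$z{\left(S \right)} = -2 + 2 S$
$V = - \frac{8}{25}$ ($V = \frac{-2 + 2 \cdot 5}{-25} = \left(-2 + 10\right) \left(- \frac{1}{25}\right) = 8 \left(- \frac{1}{25}\right) = - \frac{8}{25} \approx -0.32$)
$50 - 49 V = 50 - - \frac{392}{25} = 50 + \frac{392}{25} = \frac{1642}{25}$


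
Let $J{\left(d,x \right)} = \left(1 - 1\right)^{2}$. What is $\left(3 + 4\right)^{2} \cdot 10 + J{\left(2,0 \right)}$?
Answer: $490$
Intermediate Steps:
$J{\left(d,x \right)} = 0$ ($J{\left(d,x \right)} = 0^{2} = 0$)
$\left(3 + 4\right)^{2} \cdot 10 + J{\left(2,0 \right)} = \left(3 + 4\right)^{2} \cdot 10 + 0 = 7^{2} \cdot 10 + 0 = 49 \cdot 10 + 0 = 490 + 0 = 490$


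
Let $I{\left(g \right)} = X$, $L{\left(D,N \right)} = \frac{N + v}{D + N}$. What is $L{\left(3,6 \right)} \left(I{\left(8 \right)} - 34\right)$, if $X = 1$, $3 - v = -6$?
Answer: $-55$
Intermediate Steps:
$v = 9$ ($v = 3 - -6 = 3 + 6 = 9$)
$L{\left(D,N \right)} = \frac{9 + N}{D + N}$ ($L{\left(D,N \right)} = \frac{N + 9}{D + N} = \frac{9 + N}{D + N}$)
$I{\left(g \right)} = 1$
$L{\left(3,6 \right)} \left(I{\left(8 \right)} - 34\right) = \frac{9 + 6}{3 + 6} \left(1 - 34\right) = \frac{1}{9} \cdot 15 \left(-33\right) = \frac{5}{3} \left(-33\right) = -55$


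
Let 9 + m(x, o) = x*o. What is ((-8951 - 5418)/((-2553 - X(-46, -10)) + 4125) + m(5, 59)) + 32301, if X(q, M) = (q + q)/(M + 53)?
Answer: 2205130989/67688 ≈ 32578.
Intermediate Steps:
X(q, M) = 2*q/(53 + M) (X(q, M) = (2*q)/(53 + M) = 2*q/(53 + M))
m(x, o) = -9 + o*x (m(x, o) = -9 + x*o = -9 + o*x)
((-8951 - 5418)/((-2553 - X(-46, -10)) + 4125) + m(5, 59)) + 32301 = ((-8951 - 5418)/((-2553 - 2*(-46)/(53 - 10)) + 4125) + (-9 + 59*5)) + 32301 = (-14369/((-2553 - 2*(-46)/43) + 4125) + (-9 + 295)) + 32301 = (-14369/((-2553 - 2*(-46)/43) + 4125) + 286) + 32301 = (-14369/((-2553 - 1*(-92/43)) + 4125) + 286) + 32301 = (-14369/((-2553 + 92/43) + 4125) + 286) + 32301 = (-14369/(-109687/43 + 4125) + 286) + 32301 = (-14369/67688/43 + 286) + 32301 = (-14369*43/67688 + 286) + 32301 = (-617867/67688 + 286) + 32301 = 18740901/67688 + 32301 = 2205130989/67688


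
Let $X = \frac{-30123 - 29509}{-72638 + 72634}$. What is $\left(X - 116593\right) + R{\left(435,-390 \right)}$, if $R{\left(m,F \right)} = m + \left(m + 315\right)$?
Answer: $-100500$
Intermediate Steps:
$R{\left(m,F \right)} = 315 + 2 m$ ($R{\left(m,F \right)} = m + \left(315 + m\right) = 315 + 2 m$)
$X = 14908$ ($X = - \frac{59632}{-4} = \left(-59632\right) \left(- \frac{1}{4}\right) = 14908$)
$\left(X - 116593\right) + R{\left(435,-390 \right)} = \left(14908 - 116593\right) + \left(315 + 2 \cdot 435\right) = -101685 + \left(315 + 870\right) = -101685 + 1185 = -100500$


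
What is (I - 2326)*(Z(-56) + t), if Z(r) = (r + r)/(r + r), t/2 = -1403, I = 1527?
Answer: 2241195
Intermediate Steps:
t = -2806 (t = 2*(-1403) = -2806)
Z(r) = 1 (Z(r) = (2*r)/((2*r)) = (2*r)*(1/(2*r)) = 1)
(I - 2326)*(Z(-56) + t) = (1527 - 2326)*(1 - 2806) = -799*(-2805) = 2241195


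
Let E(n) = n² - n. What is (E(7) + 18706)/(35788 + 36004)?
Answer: 4687/17948 ≈ 0.26114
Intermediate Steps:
(E(7) + 18706)/(35788 + 36004) = (7*(-1 + 7) + 18706)/(35788 + 36004) = (7*6 + 18706)/71792 = (42 + 18706)*(1/71792) = 18748*(1/71792) = 4687/17948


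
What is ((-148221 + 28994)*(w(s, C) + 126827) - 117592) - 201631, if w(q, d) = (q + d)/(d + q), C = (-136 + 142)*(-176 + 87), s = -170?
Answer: -15121641179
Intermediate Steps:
C = -534 (C = 6*(-89) = -534)
w(q, d) = 1 (w(q, d) = (d + q)/(d + q) = 1)
((-148221 + 28994)*(w(s, C) + 126827) - 117592) - 201631 = ((-148221 + 28994)*(1 + 126827) - 117592) - 201631 = (-119227*126828 - 117592) - 201631 = (-15121321956 - 117592) - 201631 = -15121439548 - 201631 = -15121641179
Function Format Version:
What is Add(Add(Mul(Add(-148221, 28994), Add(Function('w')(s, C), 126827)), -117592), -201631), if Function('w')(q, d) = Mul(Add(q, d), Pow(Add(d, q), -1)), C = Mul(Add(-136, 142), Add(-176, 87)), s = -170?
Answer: -15121641179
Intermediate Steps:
C = -534 (C = Mul(6, -89) = -534)
Function('w')(q, d) = 1 (Function('w')(q, d) = Mul(Add(d, q), Pow(Add(d, q), -1)) = 1)
Add(Add(Mul(Add(-148221, 28994), Add(Function('w')(s, C), 126827)), -117592), -201631) = Add(Add(Mul(Add(-148221, 28994), Add(1, 126827)), -117592), -201631) = Add(Add(Mul(-119227, 126828), -117592), -201631) = Add(Add(-15121321956, -117592), -201631) = Add(-15121439548, -201631) = -15121641179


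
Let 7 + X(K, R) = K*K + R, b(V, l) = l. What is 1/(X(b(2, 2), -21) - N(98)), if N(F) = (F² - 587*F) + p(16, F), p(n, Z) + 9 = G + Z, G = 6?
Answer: 1/47803 ≈ 2.0919e-5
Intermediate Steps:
X(K, R) = -7 + R + K² (X(K, R) = -7 + (K*K + R) = -7 + (K² + R) = -7 + (R + K²) = -7 + R + K²)
p(n, Z) = -3 + Z (p(n, Z) = -9 + (6 + Z) = -3 + Z)
N(F) = -3 + F² - 586*F (N(F) = (F² - 587*F) + (-3 + F) = -3 + F² - 586*F)
1/(X(b(2, 2), -21) - N(98)) = 1/((-7 - 21 + 2²) - (-3 + 98² - 586*98)) = 1/((-7 - 21 + 4) - (-3 + 9604 - 57428)) = 1/(-24 - 1*(-47827)) = 1/(-24 + 47827) = 1/47803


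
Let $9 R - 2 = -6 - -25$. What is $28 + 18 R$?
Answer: $70$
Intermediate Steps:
$R = \frac{7}{3}$ ($R = \frac{2}{9} + \frac{-6 - -25}{9} = \frac{2}{9} + \frac{-6 + 25}{9} = \frac{2}{9} + \frac{1}{9} \cdot 19 = \frac{2}{9} + \frac{19}{9} = \frac{7}{3} \approx 2.3333$)
$28 + 18 R = 28 + 18 \cdot \frac{7}{3} = 28 + 42 = 70$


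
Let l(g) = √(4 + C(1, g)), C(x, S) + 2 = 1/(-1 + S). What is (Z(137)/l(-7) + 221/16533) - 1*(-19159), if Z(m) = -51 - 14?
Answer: 316755968/16533 - 26*√30/3 ≈ 19112.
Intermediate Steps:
C(x, S) = -2 + 1/(-1 + S)
Z(m) = -65
l(g) = √(4 + (3 - 2*g)/(-1 + g))
(Z(137)/l(-7) + 221/16533) - 1*(-19159) = (-65*√15/(15*√(-1/(-1 - 7))) + 221/16533) - 1*(-19159) = (-65*√15/(15*√(-1/(-8))) + 221*(1/16533)) + 19159 = (-65*2*√30/15 + 221/16533) + 19159 = (-26*√30/3 + 221/16533) + 19159 = (221/16533 - 26*√30/3) + 19159 = 316755968/16533 - 26*√30/3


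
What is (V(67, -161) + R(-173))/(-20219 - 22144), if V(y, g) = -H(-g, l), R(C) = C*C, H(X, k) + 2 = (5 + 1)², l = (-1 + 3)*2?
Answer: -9965/14121 ≈ -0.70569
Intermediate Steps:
l = 4 (l = 2*2 = 4)
H(X, k) = 34 (H(X, k) = -2 + (5 + 1)² = -2 + 6² = -2 + 36 = 34)
R(C) = C²
V(y, g) = -34 (V(y, g) = -1*34 = -34)
(V(67, -161) + R(-173))/(-20219 - 22144) = (-34 + (-173)²)/(-20219 - 22144) = (-34 + 29929)/(-42363) = 29895*(-1/42363) = -9965/14121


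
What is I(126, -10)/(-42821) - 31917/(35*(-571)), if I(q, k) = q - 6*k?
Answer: 1363000647/855777685 ≈ 1.5927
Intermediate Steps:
I(126, -10)/(-42821) - 31917/(35*(-571)) = (126 - 6*(-10))/(-42821) - 31917/(35*(-571)) = (126 + 60)*(-1/42821) - 31917/(-19985) = 186*(-1/42821) - 31917*(-1/19985) = -186/42821 + 31917/19985 = 1363000647/855777685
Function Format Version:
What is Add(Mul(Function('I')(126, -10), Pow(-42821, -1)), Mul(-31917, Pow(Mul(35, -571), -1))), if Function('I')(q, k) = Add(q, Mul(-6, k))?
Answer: Rational(1363000647, 855777685) ≈ 1.5927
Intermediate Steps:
Add(Mul(Function('I')(126, -10), Pow(-42821, -1)), Mul(-31917, Pow(Mul(35, -571), -1))) = Add(Mul(Add(126, Mul(-6, -10)), Pow(-42821, -1)), Mul(-31917, Pow(Mul(35, -571), -1))) = Add(Mul(Add(126, 60), Rational(-1, 42821)), Mul(-31917, Pow(-19985, -1))) = Add(Mul(186, Rational(-1, 42821)), Mul(-31917, Rational(-1, 19985))) = Add(Rational(-186, 42821), Rational(31917, 19985)) = Rational(1363000647, 855777685)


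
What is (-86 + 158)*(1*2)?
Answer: 144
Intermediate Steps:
(-86 + 158)*(1*2) = 72*2 = 144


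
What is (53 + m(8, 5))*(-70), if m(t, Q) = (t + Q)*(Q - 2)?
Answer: -6440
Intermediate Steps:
m(t, Q) = (-2 + Q)*(Q + t) (m(t, Q) = (Q + t)*(-2 + Q) = (-2 + Q)*(Q + t))
(53 + m(8, 5))*(-70) = (53 + (5² - 2*5 - 2*8 + 5*8))*(-70) = (53 + (25 - 10 - 16 + 40))*(-70) = (53 + 39)*(-70) = 92*(-70) = -6440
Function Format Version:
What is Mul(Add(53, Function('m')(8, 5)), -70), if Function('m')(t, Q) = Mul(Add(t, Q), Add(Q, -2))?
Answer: -6440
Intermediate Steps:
Function('m')(t, Q) = Mul(Add(-2, Q), Add(Q, t)) (Function('m')(t, Q) = Mul(Add(Q, t), Add(-2, Q)) = Mul(Add(-2, Q), Add(Q, t)))
Mul(Add(53, Function('m')(8, 5)), -70) = Mul(Add(53, Add(Pow(5, 2), Mul(-2, 5), Mul(-2, 8), Mul(5, 8))), -70) = Mul(Add(53, Add(25, -10, -16, 40)), -70) = Mul(Add(53, 39), -70) = Mul(92, -70) = -6440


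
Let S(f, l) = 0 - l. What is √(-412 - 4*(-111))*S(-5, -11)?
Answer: 44*√2 ≈ 62.225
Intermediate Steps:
S(f, l) = -l
√(-412 - 4*(-111))*S(-5, -11) = √(-412 - 4*(-111))*(-1*(-11)) = √(-412 + 444)*11 = √32*11 = (4*√2)*11 = 44*√2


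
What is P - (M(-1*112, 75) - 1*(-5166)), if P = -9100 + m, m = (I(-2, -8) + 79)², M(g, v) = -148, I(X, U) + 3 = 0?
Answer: -8342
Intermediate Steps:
I(X, U) = -3 (I(X, U) = -3 + 0 = -3)
m = 5776 (m = (-3 + 79)² = 76² = 5776)
P = -3324 (P = -9100 + 5776 = -3324)
P - (M(-1*112, 75) - 1*(-5166)) = -3324 - (-148 - 1*(-5166)) = -3324 - (-148 + 5166) = -3324 - 1*5018 = -3324 - 5018 = -8342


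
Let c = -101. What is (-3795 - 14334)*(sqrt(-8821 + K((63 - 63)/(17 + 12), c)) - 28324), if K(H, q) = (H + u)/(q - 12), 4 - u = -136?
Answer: 513485796 - 18129*I*sqrt(112651169)/113 ≈ 5.1349e+8 - 1.7028e+6*I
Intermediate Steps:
u = 140 (u = 4 - 1*(-136) = 4 + 136 = 140)
K(H, q) = (140 + H)/(-12 + q) (K(H, q) = (H + 140)/(q - 12) = (140 + H)/(-12 + q))
(-3795 - 14334)*(sqrt(-8821 + K((63 - 63)/(17 + 12), c)) - 28324) = (-3795 - 14334)*(sqrt(-8821 + (140 + (63 - 63)/(17 + 12))/(-12 - 101)) - 28324) = -18129*(sqrt(-8821 + (140 + 0/29)/(-113)) - 28324) = -18129*(sqrt(-8821 - (140 + 0*(1/29))/113) - 28324) = -18129*(sqrt(-8821 - (140 + 0)/113) - 28324) = -18129*(sqrt(-8821 - 1/113*140) - 28324) = -18129*(sqrt(-8821 - 140/113) - 28324) = -18129*(sqrt(-996913/113) - 28324) = -18129*(I*sqrt(112651169)/113 - 28324) = -18129*(-28324 + I*sqrt(112651169)/113) = 513485796 - 18129*I*sqrt(112651169)/113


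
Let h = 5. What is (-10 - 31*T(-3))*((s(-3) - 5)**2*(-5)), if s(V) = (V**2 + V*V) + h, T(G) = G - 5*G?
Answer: 618840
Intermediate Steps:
T(G) = -4*G
s(V) = 5 + 2*V**2 (s(V) = (V**2 + V*V) + 5 = (V**2 + V**2) + 5 = 2*V**2 + 5 = 5 + 2*V**2)
(-10 - 31*T(-3))*((s(-3) - 5)**2*(-5)) = (-10 - (-124)*(-3))*(((5 + 2*(-3)**2) - 5)**2*(-5)) = (-10 - 31*12)*(((5 + 2*9) - 5)**2*(-5)) = (-10 - 372)*(((5 + 18) - 5)**2*(-5)) = -382*(23 - 5)**2*(-5) = -382*18**2*(-5) = -123768*(-5) = -382*(-1620) = 618840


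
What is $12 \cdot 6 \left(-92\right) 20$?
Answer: $-132480$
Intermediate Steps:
$12 \cdot 6 \left(-92\right) 20 = 72 \left(-92\right) 20 = \left(-6624\right) 20 = -132480$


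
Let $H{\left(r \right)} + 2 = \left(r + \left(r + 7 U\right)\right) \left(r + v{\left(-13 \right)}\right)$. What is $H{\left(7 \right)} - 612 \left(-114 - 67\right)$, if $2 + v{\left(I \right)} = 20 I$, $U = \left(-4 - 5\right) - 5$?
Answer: $132190$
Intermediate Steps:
$U = -14$ ($U = -9 - 5 = -14$)
$v{\left(I \right)} = -2 + 20 I$
$H{\left(r \right)} = -2 + \left(-262 + r\right) \left(-98 + 2 r\right)$ ($H{\left(r \right)} = -2 + \left(r + \left(r + 7 \left(-14\right)\right)\right) \left(r + \left(-2 + 20 \left(-13\right)\right)\right) = -2 + \left(r + \left(r - 98\right)\right) \left(r - 262\right) = -2 + \left(r + \left(-98 + r\right)\right) \left(r - 262\right) = -2 + \left(-98 + 2 r\right) \left(-262 + r\right) = -2 + \left(-262 + r\right) \left(-98 + 2 r\right)$)
$H{\left(7 \right)} - 612 \left(-114 - 67\right) = \left(25674 - 4354 + 2 \cdot 7^{2}\right) - 612 \left(-114 - 67\right) = \left(25674 - 4354 + 2 \cdot 49\right) - 612 \left(-114 - 67\right) = \left(25674 - 4354 + 98\right) - 612 \left(-181\right) = 21418 - -110772 = 21418 + 110772 = 132190$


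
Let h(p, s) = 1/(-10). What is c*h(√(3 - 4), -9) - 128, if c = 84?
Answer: -682/5 ≈ -136.40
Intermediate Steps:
h(p, s) = -⅒
c*h(√(3 - 4), -9) - 128 = 84*(-⅒) - 128 = -42/5 - 128 = -682/5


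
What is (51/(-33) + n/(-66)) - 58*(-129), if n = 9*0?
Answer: 82285/11 ≈ 7480.5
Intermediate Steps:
n = 0
(51/(-33) + n/(-66)) - 58*(-129) = (51/(-33) + 0/(-66)) - 58*(-129) = (51*(-1/33) + 0*(-1/66)) + 7482 = (-17/11 + 0) + 7482 = -17/11 + 7482 = 82285/11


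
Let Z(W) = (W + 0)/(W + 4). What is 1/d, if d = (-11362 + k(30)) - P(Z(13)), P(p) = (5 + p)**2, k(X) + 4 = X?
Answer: -289/3285708 ≈ -8.7957e-5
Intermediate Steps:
k(X) = -4 + X
Z(W) = W/(4 + W)
d = -3285708/289 (d = (-11362 + (-4 + 30)) - (5 + 13/(4 + 13))**2 = (-11362 + 26) - (5 + 13/17)**2 = -11336 - (5 + 13*(1/17))**2 = -11336 - (5 + 13/17)**2 = -11336 - (98/17)**2 = -11336 - 1*9604/289 = -11336 - 9604/289 = -3285708/289 ≈ -11369.)
1/d = 1/(-3285708/289) = -289/3285708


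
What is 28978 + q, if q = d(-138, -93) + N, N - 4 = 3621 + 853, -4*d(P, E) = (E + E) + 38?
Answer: 33493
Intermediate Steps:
d(P, E) = -19/2 - E/2 (d(P, E) = -((E + E) + 38)/4 = -(2*E + 38)/4 = -(38 + 2*E)/4 = -19/2 - E/2)
N = 4478 (N = 4 + (3621 + 853) = 4 + 4474 = 4478)
q = 4515 (q = (-19/2 - ½*(-93)) + 4478 = (-19/2 + 93/2) + 4478 = 37 + 4478 = 4515)
28978 + q = 28978 + 4515 = 33493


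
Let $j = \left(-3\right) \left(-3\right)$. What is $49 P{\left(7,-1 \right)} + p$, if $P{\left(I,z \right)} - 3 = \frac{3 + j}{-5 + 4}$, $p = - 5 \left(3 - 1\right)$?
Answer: $-451$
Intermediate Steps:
$j = 9$
$p = -10$ ($p = \left(-5\right) 2 = -10$)
$P{\left(I,z \right)} = -9$ ($P{\left(I,z \right)} = 3 + \frac{3 + 9}{-5 + 4} = 3 + \frac{12}{-1} = 3 + 12 \left(-1\right) = 3 - 12 = -9$)
$49 P{\left(7,-1 \right)} + p = 49 \left(-9\right) - 10 = -441 - 10 = -451$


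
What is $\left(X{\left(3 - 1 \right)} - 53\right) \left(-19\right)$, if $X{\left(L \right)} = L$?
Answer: $969$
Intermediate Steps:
$\left(X{\left(3 - 1 \right)} - 53\right) \left(-19\right) = \left(\left(3 - 1\right) - 53\right) \left(-19\right) = \left(2 - 53\right) \left(-19\right) = \left(-51\right) \left(-19\right) = 969$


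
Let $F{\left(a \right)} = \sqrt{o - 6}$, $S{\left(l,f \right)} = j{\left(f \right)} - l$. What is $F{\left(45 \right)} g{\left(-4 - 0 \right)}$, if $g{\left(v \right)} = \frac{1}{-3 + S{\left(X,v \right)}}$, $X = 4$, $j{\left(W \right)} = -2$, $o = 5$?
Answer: $- \frac{i}{9} \approx - 0.11111 i$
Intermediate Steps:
$S{\left(l,f \right)} = -2 - l$
$F{\left(a \right)} = i$ ($F{\left(a \right)} = \sqrt{5 - 6} = \sqrt{-1} = i$)
$g{\left(v \right)} = - \frac{1}{9}$ ($g{\left(v \right)} = \frac{1}{-3 - 6} = \frac{1}{-9} = - \frac{1}{9}$)
$F{\left(45 \right)} g{\left(-4 - 0 \right)} = i \left(- \frac{1}{9}\right) = - \frac{i}{9}$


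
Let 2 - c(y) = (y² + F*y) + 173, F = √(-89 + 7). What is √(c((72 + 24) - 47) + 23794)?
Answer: √(21222 - 49*I*√82) ≈ 145.69 - 1.523*I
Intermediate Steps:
F = I*√82 (F = √(-82) = I*√82 ≈ 9.0554*I)
c(y) = -171 - y² - I*y*√82 (c(y) = 2 - ((y² + (I*√82)*y) + 173) = 2 - ((y² + I*y*√82) + 173) = 2 - (173 + y² + I*y*√82) = 2 + (-173 - y² - I*y*√82) = -171 - y² - I*y*√82)
√(c((72 + 24) - 47) + 23794) = √((-171 - ((72 + 24) - 47)² - I*((72 + 24) - 47)*√82) + 23794) = √((-171 - (96 - 47)² - I*(96 - 47)*√82) + 23794) = √((-171 - 1*49² - 1*I*49*√82) + 23794) = √((-171 - 1*2401 - 49*I*√82) + 23794) = √((-171 - 2401 - 49*I*√82) + 23794) = √((-2572 - 49*I*√82) + 23794) = √(21222 - 49*I*√82)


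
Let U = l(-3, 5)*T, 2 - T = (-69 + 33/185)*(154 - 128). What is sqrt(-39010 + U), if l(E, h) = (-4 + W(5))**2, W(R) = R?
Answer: 2*I*sqrt(318451970)/185 ≈ 192.92*I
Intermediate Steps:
l(E, h) = 1 (l(E, h) = (-4 + 5)**2 = 1**2 = 1)
T = 331402/185 (T = 2 - (-69 + 33/185)*(154 - 128) = 2 - (-69 + 33*(1/185))*26 = 2 - (-69 + 33/185)*26 = 2 - (-12732)*26/185 = 2 - 1*(-331032/185) = 2 + 331032/185 = 331402/185 ≈ 1791.4)
U = 331402/185 (U = 1*(331402/185) = 331402/185 ≈ 1791.4)
sqrt(-39010 + U) = sqrt(-39010 + 331402/185) = sqrt(-6885448/185) = 2*I*sqrt(318451970)/185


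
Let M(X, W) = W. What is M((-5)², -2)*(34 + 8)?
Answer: -84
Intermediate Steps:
M((-5)², -2)*(34 + 8) = -2*(34 + 8) = -2*42 = -84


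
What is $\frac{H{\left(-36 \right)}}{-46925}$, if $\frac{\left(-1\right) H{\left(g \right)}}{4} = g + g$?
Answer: $- \frac{288}{46925} \approx -0.0061375$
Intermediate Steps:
$H{\left(g \right)} = - 8 g$ ($H{\left(g \right)} = - 4 \left(g + g\right) = - 4 \cdot 2 g = - 8 g$)
$\frac{H{\left(-36 \right)}}{-46925} = \frac{\left(-8\right) \left(-36\right)}{-46925} = 288 \left(- \frac{1}{46925}\right) = - \frac{288}{46925}$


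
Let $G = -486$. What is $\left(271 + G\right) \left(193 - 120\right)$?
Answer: $-15695$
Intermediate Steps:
$\left(271 + G\right) \left(193 - 120\right) = \left(271 - 486\right) \left(193 - 120\right) = \left(-215\right) 73 = -15695$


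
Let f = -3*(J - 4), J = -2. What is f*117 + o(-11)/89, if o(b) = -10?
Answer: 187424/89 ≈ 2105.9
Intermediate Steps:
f = 18 (f = -3*(-2 - 4) = -3*(-6) = 18)
f*117 + o(-11)/89 = 18*117 - 10/89 = 2106 - 10*1/89 = 2106 - 10/89 = 187424/89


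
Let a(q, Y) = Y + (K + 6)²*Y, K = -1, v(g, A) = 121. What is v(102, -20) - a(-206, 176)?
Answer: -4455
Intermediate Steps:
a(q, Y) = 26*Y (a(q, Y) = Y + (-1 + 6)²*Y = Y + 5²*Y = Y + 25*Y = 26*Y)
v(102, -20) - a(-206, 176) = 121 - 26*176 = 121 - 1*4576 = 121 - 4576 = -4455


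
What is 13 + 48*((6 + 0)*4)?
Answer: 1165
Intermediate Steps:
13 + 48*((6 + 0)*4) = 13 + 48*(6*4) = 13 + 48*24 = 13 + 1152 = 1165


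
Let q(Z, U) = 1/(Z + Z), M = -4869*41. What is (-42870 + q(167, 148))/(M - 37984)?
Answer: 14318579/79362742 ≈ 0.18042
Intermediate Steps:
M = -199629
q(Z, U) = 1/(2*Z)
(-42870 + q(167, 148))/(M - 37984) = (-42870 + (1/2)/167)/(-199629 - 37984) = (-42870 + (1/2)*(1/167))/(-237613) = (-42870 + 1/334)*(-1/237613) = -14318579/334*(-1/237613) = 14318579/79362742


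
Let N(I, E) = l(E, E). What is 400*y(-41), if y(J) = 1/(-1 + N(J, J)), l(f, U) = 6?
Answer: 80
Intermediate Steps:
N(I, E) = 6
y(J) = ⅕ (y(J) = 1/(-1 + 6) = 1/5 = ⅕)
400*y(-41) = 400*(⅕) = 80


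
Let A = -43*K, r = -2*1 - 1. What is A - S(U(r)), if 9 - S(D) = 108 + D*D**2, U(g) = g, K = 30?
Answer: -1218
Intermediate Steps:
r = -3 (r = -2 - 1 = -3)
S(D) = -99 - D**3 (S(D) = 9 - (108 + D*D**2) = 9 - (108 + D**3) = 9 + (-108 - D**3) = -99 - D**3)
A = -1290 (A = -43*30 = -1290)
A - S(U(r)) = -1290 - (-99 - 1*(-3)**3) = -1290 - (-99 - 1*(-27)) = -1290 - (-99 + 27) = -1290 - 1*(-72) = -1290 + 72 = -1218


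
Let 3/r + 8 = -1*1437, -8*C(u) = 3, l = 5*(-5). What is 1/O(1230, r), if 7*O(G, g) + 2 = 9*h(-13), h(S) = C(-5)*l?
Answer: 56/659 ≈ 0.084977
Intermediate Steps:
l = -25
C(u) = -3/8 (C(u) = -⅛*3 = -3/8)
r = -3/1445 (r = 3/(-8 - 1*1437) = 3/(-8 - 1437) = 3/(-1445) = 3*(-1/1445) = -3/1445 ≈ -0.0020761)
h(S) = 75/8 (h(S) = -3/8*(-25) = 75/8)
O(G, g) = 659/56 (O(G, g) = -2/7 + (9*(75/8))/7 = -2/7 + (⅐)*(675/8) = -2/7 + 675/56 = 659/56)
1/O(1230, r) = 1/(659/56) = 56/659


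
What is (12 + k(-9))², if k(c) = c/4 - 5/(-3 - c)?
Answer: 11449/144 ≈ 79.507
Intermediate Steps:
k(c) = -5/(-3 - c) + c/4 (k(c) = c*(¼) - 5/(-3 - c) = c/4 - 5/(-3 - c) = -5/(-3 - c) + c/4)
(12 + k(-9))² = (12 + (20 + (-9)² + 3*(-9))/(4*(3 - 9)))² = (12 + (¼)*(20 + 81 - 27)/(-6))² = (12 + (¼)*(-⅙)*74)² = (12 - 37/12)² = (107/12)² = 11449/144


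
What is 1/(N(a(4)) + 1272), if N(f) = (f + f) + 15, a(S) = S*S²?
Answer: 1/1415 ≈ 0.00070671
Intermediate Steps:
a(S) = S³
N(f) = 15 + 2*f (N(f) = 2*f + 15 = 15 + 2*f)
1/(N(a(4)) + 1272) = 1/((15 + 2*4³) + 1272) = 1/((15 + 2*64) + 1272) = 1/((15 + 128) + 1272) = 1/(143 + 1272) = 1/1415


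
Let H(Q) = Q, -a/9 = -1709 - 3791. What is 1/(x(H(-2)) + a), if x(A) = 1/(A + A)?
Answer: 4/197999 ≈ 2.0202e-5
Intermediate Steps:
a = 49500 (a = -9*(-1709 - 3791) = -9*(-5500) = 49500)
x(A) = 1/(2*A)
1/(x(H(-2)) + a) = 1/((½)/(-2) + 49500) = 1/((½)*(-½) + 49500) = 1/(-¼ + 49500) = 1/(197999/4) = 4/197999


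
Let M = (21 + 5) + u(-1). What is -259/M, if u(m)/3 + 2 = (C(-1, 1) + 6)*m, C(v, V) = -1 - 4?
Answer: -259/17 ≈ -15.235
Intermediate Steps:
C(v, V) = -5
u(m) = -6 + 3*m (u(m) = -6 + 3*((-5 + 6)*m) = -6 + 3*(1*m) = -6 + 3*m)
M = 17 (M = (21 + 5) + (-6 + 3*(-1)) = 26 + (-6 - 3) = 26 - 9 = 17)
-259/M = -259/17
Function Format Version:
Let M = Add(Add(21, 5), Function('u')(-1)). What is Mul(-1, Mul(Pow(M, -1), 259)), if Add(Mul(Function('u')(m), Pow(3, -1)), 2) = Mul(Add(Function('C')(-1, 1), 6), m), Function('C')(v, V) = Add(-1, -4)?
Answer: Rational(-259, 17) ≈ -15.235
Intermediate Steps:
Function('C')(v, V) = -5
Function('u')(m) = Add(-6, Mul(3, m)) (Function('u')(m) = Add(-6, Mul(3, Mul(Add(-5, 6), m))) = Add(-6, Mul(3, Mul(1, m))) = Add(-6, Mul(3, m)))
M = 17 (M = Add(Add(21, 5), Add(-6, Mul(3, -1))) = Add(26, Add(-6, -3)) = Add(26, -9) = 17)
Mul(-1, Mul(Pow(M, -1), 259)) = Mul(-1, Mul(Pow(17, -1), 259)) = Mul(-1, Mul(Rational(1, 17), 259)) = Mul(-1, Rational(259, 17)) = Rational(-259, 17)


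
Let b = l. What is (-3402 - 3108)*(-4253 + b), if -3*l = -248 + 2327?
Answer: 32198460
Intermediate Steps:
l = -693 (l = -(-248 + 2327)/3 = -⅓*2079 = -693)
b = -693
(-3402 - 3108)*(-4253 + b) = (-3402 - 3108)*(-4253 - 693) = -6510*(-4946) = 32198460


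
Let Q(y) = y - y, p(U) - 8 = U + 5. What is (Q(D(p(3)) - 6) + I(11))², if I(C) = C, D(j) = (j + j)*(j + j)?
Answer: 121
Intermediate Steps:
p(U) = 13 + U (p(U) = 8 + (U + 5) = 8 + (5 + U) = 13 + U)
D(j) = 4*j² (D(j) = (2*j)*(2*j) = 4*j²)
Q(y) = 0
(Q(D(p(3)) - 6) + I(11))² = (0 + 11)² = 11² = 121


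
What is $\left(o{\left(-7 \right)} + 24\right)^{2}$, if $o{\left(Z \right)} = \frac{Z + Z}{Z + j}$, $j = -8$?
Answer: $\frac{139876}{225} \approx 621.67$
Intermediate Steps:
$o{\left(Z \right)} = \frac{2 Z}{-8 + Z}$ ($o{\left(Z \right)} = \frac{Z + Z}{Z - 8} = \frac{2 Z}{-8 + Z}$)
$\left(o{\left(-7 \right)} + 24\right)^{2} = \left(2 \left(-7\right) \frac{1}{-8 - 7} + 24\right)^{2} = \left(2 \left(-7\right) \frac{1}{-15} + 24\right)^{2} = \left(2 \left(-7\right) \left(- \frac{1}{15}\right) + 24\right)^{2} = \left(\frac{14}{15} + 24\right)^{2} = \left(\frac{374}{15}\right)^{2} = \frac{139876}{225}$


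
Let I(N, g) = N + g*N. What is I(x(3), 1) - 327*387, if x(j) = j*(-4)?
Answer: -126573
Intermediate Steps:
x(j) = -4*j
I(N, g) = N + N*g
I(x(3), 1) - 327*387 = (-4*3)*(1 + 1) - 327*387 = -12*2 - 126549 = -24 - 126549 = -126573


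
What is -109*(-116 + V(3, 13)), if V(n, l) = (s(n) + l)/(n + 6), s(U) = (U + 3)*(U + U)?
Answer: 108455/9 ≈ 12051.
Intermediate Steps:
s(U) = 2*U*(3 + U) (s(U) = (3 + U)*(2*U) = 2*U*(3 + U))
V(n, l) = (l + 2*n*(3 + n))/(6 + n) (V(n, l) = (2*n*(3 + n) + l)/(n + 6) = (l + 2*n*(3 + n))/(6 + n))
-109*(-116 + V(3, 13)) = -109*(-116 + (13 + 2*3*(3 + 3))/(6 + 3)) = -109*(-116 + (13 + 2*3*6)/9) = -109*(-116 + (13 + 36)/9) = -109*(-116 + (⅑)*49) = -109*(-116 + 49/9) = -109*(-995/9) = 108455/9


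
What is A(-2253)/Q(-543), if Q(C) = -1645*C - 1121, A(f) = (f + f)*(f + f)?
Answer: 10152018/446057 ≈ 22.759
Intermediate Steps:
A(f) = 4*f² (A(f) = (2*f)*(2*f) = 4*f²)
Q(C) = -1121 - 1645*C
A(-2253)/Q(-543) = (4*(-2253)²)/(-1121 - 1645*(-543)) = (4*5076009)/(-1121 + 893235) = 20304036/892114 = 20304036*(1/892114) = 10152018/446057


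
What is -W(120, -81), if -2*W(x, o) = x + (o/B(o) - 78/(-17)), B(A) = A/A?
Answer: 741/34 ≈ 21.794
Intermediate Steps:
B(A) = 1
W(x, o) = -39/17 - o/2 - x/2 (W(x, o) = -(x + (o/1 - 78/(-17)))/2 = -(x + (o*1 - 78*(-1/17)))/2 = -(x + (o + 78/17))/2 = -(x + (78/17 + o))/2 = -(78/17 + o + x)/2 = -39/17 - o/2 - x/2)
-W(120, -81) = -(-39/17 - ½*(-81) - ½*120) = -(-39/17 + 81/2 - 60) = -1*(-741/34) = 741/34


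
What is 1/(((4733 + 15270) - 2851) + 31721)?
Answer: 1/48873 ≈ 2.0461e-5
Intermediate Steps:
1/(((4733 + 15270) - 2851) + 31721) = 1/((20003 - 2851) + 31721) = 1/(17152 + 31721) = 1/48873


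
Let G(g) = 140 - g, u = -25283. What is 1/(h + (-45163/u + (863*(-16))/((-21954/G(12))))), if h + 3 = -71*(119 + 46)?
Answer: -277531491/3229275366791 ≈ -8.5942e-5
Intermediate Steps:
h = -11718 (h = -3 - 71*(119 + 46) = -3 - 71*165 = -3 - 11715 = -11718)
1/(h + (-45163/u + (863*(-16))/((-21954/G(12))))) = 1/(-11718 + (-45163/(-25283) + (863*(-16))/((-21954/(140 - 1*12))))) = 1/(-11718 + (-45163*(-1/25283) - 13808/((-21954/(140 - 12))))) = 1/(-11718 + (45163/25283 - 13808/((-21954/128)))) = 1/(-11718 + (45163/25283 - 13808/((-21954*1/128)))) = 1/(-11718 + (45163/25283 - 13808/(-10977/64))) = 1/(-11718 + (45163/25283 - 13808*(-64/10977))) = 1/(-11718 + (45163/25283 + 883712/10977)) = 1/(-11718 + 22838644747/277531491) = 1/(-3229275366791/277531491) = -277531491/3229275366791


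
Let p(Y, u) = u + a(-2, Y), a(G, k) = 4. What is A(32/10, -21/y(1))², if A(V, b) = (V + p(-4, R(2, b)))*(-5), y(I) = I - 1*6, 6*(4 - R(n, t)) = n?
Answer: 26569/9 ≈ 2952.1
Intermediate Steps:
R(n, t) = 4 - n/6
y(I) = -6 + I (y(I) = I - 6 = -6 + I)
p(Y, u) = 4 + u (p(Y, u) = u + 4 = 4 + u)
A(V, b) = -115/3 - 5*V (A(V, b) = (V + (4 + (4 - ⅙*2)))*(-5) = (V + (4 + (4 - ⅓)))*(-5) = (V + (4 + 11/3))*(-5) = (V + 23/3)*(-5) = (23/3 + V)*(-5) = -115/3 - 5*V)
A(32/10, -21/y(1))² = (-115/3 - 160/10)² = (-115/3 - 5*16/5)² = (-115/3 - 16)² = (-163/3)² = 26569/9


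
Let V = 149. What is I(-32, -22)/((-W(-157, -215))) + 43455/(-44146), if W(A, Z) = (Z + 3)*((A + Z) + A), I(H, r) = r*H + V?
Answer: -2455523939/2475442804 ≈ -0.99195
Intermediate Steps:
I(H, r) = 149 + H*r (I(H, r) = r*H + 149 = H*r + 149 = 149 + H*r)
W(A, Z) = (3 + Z)*(Z + 2*A)
I(-32, -22)/((-W(-157, -215))) + 43455/(-44146) = (149 - 32*(-22))/((-((-215)² + 3*(-215) + 6*(-157) + 2*(-157)*(-215)))) + 43455/(-44146) = (149 + 704)/((-(46225 - 645 - 942 + 67510))) + 43455*(-1/44146) = 853/((-1*112148)) - 43455/44146 = 853/(-112148) - 43455/44146 = 853*(-1/112148) - 43455/44146 = -853/112148 - 43455/44146 = -2455523939/2475442804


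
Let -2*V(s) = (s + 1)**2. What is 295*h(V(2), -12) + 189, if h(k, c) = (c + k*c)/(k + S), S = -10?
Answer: -19299/29 ≈ -665.48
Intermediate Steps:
V(s) = -(1 + s)**2/2 (V(s) = -(s + 1)**2/2 = -(1 + s)**2/2)
h(k, c) = (c + c*k)/(-10 + k) (h(k, c) = (c + k*c)/(k - 10) = (c + c*k)/(-10 + k))
295*h(V(2), -12) + 189 = 295*(-12*(1 - (1 + 2)**2/2)/(-10 - (1 + 2)**2/2)) + 189 = 295*(-12*(1 - 1/2*3**2)/(-10 - 1/2*3**2)) + 189 = 295*(-12*(1 - 1/2*9)/(-10 - 1/2*9)) + 189 = 295*(-12*(1 - 9/2)/(-10 - 9/2)) + 189 = 295*(-12*(-7/2)/(-29/2)) + 189 = 295*(-12*(-2/29)*(-7/2)) + 189 = 295*(-84/29) + 189 = -24780/29 + 189 = -19299/29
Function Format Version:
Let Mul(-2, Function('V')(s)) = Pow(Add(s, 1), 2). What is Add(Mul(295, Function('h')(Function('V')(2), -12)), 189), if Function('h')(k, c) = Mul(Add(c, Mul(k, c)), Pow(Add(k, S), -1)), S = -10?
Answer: Rational(-19299, 29) ≈ -665.48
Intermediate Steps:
Function('V')(s) = Mul(Rational(-1, 2), Pow(Add(1, s), 2)) (Function('V')(s) = Mul(Rational(-1, 2), Pow(Add(s, 1), 2)) = Mul(Rational(-1, 2), Pow(Add(1, s), 2)))
Function('h')(k, c) = Mul(Pow(Add(-10, k), -1), Add(c, Mul(c, k))) (Function('h')(k, c) = Mul(Add(c, Mul(k, c)), Pow(Add(k, -10), -1)) = Mul(Add(c, Mul(c, k)), Pow(Add(-10, k), -1)) = Mul(Pow(Add(-10, k), -1), Add(c, Mul(c, k))))
Add(Mul(295, Function('h')(Function('V')(2), -12)), 189) = Add(Mul(295, Mul(-12, Pow(Add(-10, Mul(Rational(-1, 2), Pow(Add(1, 2), 2))), -1), Add(1, Mul(Rational(-1, 2), Pow(Add(1, 2), 2))))), 189) = Add(Mul(295, Mul(-12, Pow(Add(-10, Mul(Rational(-1, 2), Pow(3, 2))), -1), Add(1, Mul(Rational(-1, 2), Pow(3, 2))))), 189) = Add(Mul(295, Mul(-12, Pow(Add(-10, Mul(Rational(-1, 2), 9)), -1), Add(1, Mul(Rational(-1, 2), 9)))), 189) = Add(Mul(295, Mul(-12, Pow(Add(-10, Rational(-9, 2)), -1), Add(1, Rational(-9, 2)))), 189) = Add(Mul(295, Mul(-12, Pow(Rational(-29, 2), -1), Rational(-7, 2))), 189) = Add(Mul(295, Mul(-12, Rational(-2, 29), Rational(-7, 2))), 189) = Add(Mul(295, Rational(-84, 29)), 189) = Add(Rational(-24780, 29), 189) = Rational(-19299, 29)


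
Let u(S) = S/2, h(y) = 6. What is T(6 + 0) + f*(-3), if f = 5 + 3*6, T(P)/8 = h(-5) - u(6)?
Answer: -45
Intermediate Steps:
u(S) = S/2 (u(S) = S*(1/2) = S/2)
T(P) = 24 (T(P) = 8*(6 - 6/2) = 8*(6 - 1*3) = 8*(6 - 3) = 8*3 = 24)
f = 23 (f = 5 + 18 = 23)
T(6 + 0) + f*(-3) = 24 + 23*(-3) = 24 - 69 = -45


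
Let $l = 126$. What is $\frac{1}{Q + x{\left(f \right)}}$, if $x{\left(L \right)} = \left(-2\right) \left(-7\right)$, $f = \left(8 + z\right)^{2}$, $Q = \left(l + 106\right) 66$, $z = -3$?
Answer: $\frac{1}{15326} \approx 6.5249 \cdot 10^{-5}$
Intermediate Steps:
$Q = 15312$ ($Q = \left(126 + 106\right) 66 = 232 \cdot 66 = 15312$)
$f = 25$ ($f = \left(8 - 3\right)^{2} = 5^{2} = 25$)
$x{\left(L \right)} = 14$
$\frac{1}{Q + x{\left(f \right)}} = \frac{1}{15312 + 14} = \frac{1}{15326}$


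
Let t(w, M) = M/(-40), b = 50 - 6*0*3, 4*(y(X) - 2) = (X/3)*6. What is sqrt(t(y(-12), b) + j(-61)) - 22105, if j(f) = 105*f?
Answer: -22105 + 25*I*sqrt(41)/2 ≈ -22105.0 + 80.039*I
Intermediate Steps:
y(X) = 2 + X/2 (y(X) = 2 + ((X/3)*6)/4 = 2 + (2*X)/4 = 2 + X/2)
b = 50 (b = 50 - 0*3 = 50 - 1*0 = 50 + 0 = 50)
t(w, M) = -M/40 (t(w, M) = M*(-1/40) = -M/40)
sqrt(t(y(-12), b) + j(-61)) - 22105 = sqrt(-1/40*50 + 105*(-61)) - 22105 = sqrt(-5/4 - 6405) - 22105 = sqrt(-25625/4) - 22105 = 25*I*sqrt(41)/2 - 22105 = -22105 + 25*I*sqrt(41)/2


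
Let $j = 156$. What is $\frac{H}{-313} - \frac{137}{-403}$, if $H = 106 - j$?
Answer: $\frac{63031}{126139} \approx 0.49969$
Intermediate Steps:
$H = -50$ ($H = 106 - 156 = -50$)
$\frac{H}{-313} - \frac{137}{-403} = - \frac{50}{-313} - \frac{137}{-403} = \left(-50\right) \left(- \frac{1}{313}\right) - - \frac{137}{403} = \frac{50}{313} + \frac{137}{403} = \frac{63031}{126139}$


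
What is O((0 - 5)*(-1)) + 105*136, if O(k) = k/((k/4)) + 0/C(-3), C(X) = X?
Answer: 14284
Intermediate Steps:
O(k) = 4 (O(k) = k/((k/4)) + 0/(-3) = k/((k*(1/4))) + 0*(-1/3) = k/((k/4)) + 0 = k*(4/k) + 0 = 4 + 0 = 4)
O((0 - 5)*(-1)) + 105*136 = 4 + 105*136 = 4 + 14280 = 14284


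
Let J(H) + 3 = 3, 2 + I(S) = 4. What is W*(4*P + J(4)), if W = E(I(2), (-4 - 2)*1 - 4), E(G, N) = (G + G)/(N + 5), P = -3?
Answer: 48/5 ≈ 9.6000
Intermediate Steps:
I(S) = 2 (I(S) = -2 + 4 = 2)
E(G, N) = 2*G/(5 + N) (E(G, N) = (2*G)/(5 + N) = 2*G/(5 + N))
W = -⅘ (W = 2*2/(5 + ((-4 - 2)*1 - 4)) = 2*2/(5 + (-6*1 - 4)) = 2*2/(5 + (-6 - 4)) = 2*2/(5 - 10) = 2*2/(-5) = 2*2*(-⅕) = -⅘ ≈ -0.80000)
J(H) = 0 (J(H) = -3 + 3 = 0)
W*(4*P + J(4)) = -4*(4*(-3) + 0)/5 = -4*(-12 + 0)/5 = -⅘*(-12) = 48/5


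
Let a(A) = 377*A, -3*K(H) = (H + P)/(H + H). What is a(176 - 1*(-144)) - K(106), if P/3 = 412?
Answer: 38364191/318 ≈ 1.2064e+5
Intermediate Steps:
P = 1236 (P = 3*412 = 1236)
K(H) = -(1236 + H)/(6*H) (K(H) = -(H + 1236)/(3*(H + H)) = -(1236 + H)/(3*(2*H)) = -(1236 + H)*1/(2*H)/3 = -(1236 + H)/(6*H))
a(176 - 1*(-144)) - K(106) = 377*(176 - 1*(-144)) - (-1236 - 1*106)/(6*106) = 377*(176 + 144) - (-1236 - 106)/(6*106) = 377*320 - (-1342)/(6*106) = 120640 - 1*(-671/318) = 120640 + 671/318 = 38364191/318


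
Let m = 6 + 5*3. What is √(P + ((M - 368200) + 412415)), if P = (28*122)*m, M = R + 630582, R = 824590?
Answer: √1571123 ≈ 1253.4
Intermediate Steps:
m = 21 (m = 6 + 15 = 21)
M = 1455172 (M = 824590 + 630582 = 1455172)
P = 71736 (P = (28*122)*21 = 3416*21 = 71736)
√(P + ((M - 368200) + 412415)) = √(71736 + ((1455172 - 368200) + 412415)) = √(71736 + (1086972 + 412415)) = √(71736 + 1499387) = √1571123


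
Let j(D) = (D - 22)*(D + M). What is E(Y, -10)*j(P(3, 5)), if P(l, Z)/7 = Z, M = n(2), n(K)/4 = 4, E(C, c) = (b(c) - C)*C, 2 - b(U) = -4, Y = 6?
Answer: 0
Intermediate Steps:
b(U) = 6 (b(U) = 2 - 1*(-4) = 2 + 4 = 6)
E(C, c) = C*(6 - C) (E(C, c) = (6 - C)*C = C*(6 - C))
n(K) = 16 (n(K) = 4*4 = 16)
M = 16
P(l, Z) = 7*Z
j(D) = (-22 + D)*(16 + D) (j(D) = (D - 22)*(D + 16) = (-22 + D)*(16 + D))
E(Y, -10)*j(P(3, 5)) = (6*(6 - 1*6))*(-352 + (7*5)² - 42*5) = (6*(6 - 6))*(-352 + 35² - 6*35) = (6*0)*(-352 + 1225 - 210) = 0*663 = 0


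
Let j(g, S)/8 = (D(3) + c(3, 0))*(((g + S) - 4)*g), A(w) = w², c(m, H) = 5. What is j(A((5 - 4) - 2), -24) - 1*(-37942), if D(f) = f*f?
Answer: 34918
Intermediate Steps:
D(f) = f²
j(g, S) = 112*g*(-4 + S + g) (j(g, S) = 8*((3² + 5)*(((g + S) - 4)*g)) = 8*((9 + 5)*(((S + g) - 4)*g)) = 8*(14*((-4 + S + g)*g)) = 8*(14*(g*(-4 + S + g))) = 8*(14*g*(-4 + S + g)) = 112*g*(-4 + S + g))
j(A((5 - 4) - 2), -24) - 1*(-37942) = 112*((5 - 4) - 2)²*(-4 - 24 + ((5 - 4) - 2)²) - 1*(-37942) = 112*(1 - 2)²*(-4 - 24 + (1 - 2)²) + 37942 = 112*(-1)²*(-4 - 24 + (-1)²) + 37942 = 112*1*(-4 - 24 + 1) + 37942 = 112*1*(-27) + 37942 = -3024 + 37942 = 34918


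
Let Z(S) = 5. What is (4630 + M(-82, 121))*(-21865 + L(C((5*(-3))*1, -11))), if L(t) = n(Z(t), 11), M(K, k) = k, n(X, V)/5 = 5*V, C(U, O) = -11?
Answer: -102574090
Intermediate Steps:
n(X, V) = 25*V (n(X, V) = 5*(5*V) = 25*V)
L(t) = 275 (L(t) = 25*11 = 275)
(4630 + M(-82, 121))*(-21865 + L(C((5*(-3))*1, -11))) = (4630 + 121)*(-21865 + 275) = 4751*(-21590) = -102574090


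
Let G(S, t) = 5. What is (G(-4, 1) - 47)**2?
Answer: 1764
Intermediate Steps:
(G(-4, 1) - 47)**2 = (5 - 47)**2 = (-42)**2 = 1764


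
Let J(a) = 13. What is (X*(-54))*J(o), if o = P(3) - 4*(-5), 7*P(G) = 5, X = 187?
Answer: -131274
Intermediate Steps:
P(G) = 5/7 (P(G) = (⅐)*5 = 5/7)
o = 145/7 (o = 5/7 - 4*(-5) = 5/7 + 20 = 145/7 ≈ 20.714)
(X*(-54))*J(o) = (187*(-54))*13 = -10098*13 = -131274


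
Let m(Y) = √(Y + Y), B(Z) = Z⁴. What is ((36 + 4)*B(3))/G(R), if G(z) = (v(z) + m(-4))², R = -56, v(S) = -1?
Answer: 3240/(1 - 2*I*√2)² ≈ -280.0 + 226.27*I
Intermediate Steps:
m(Y) = √2*√Y (m(Y) = √(2*Y) = √2*√Y)
G(z) = (-1 + 2*I*√2)² (G(z) = (-1 + √2*√(-4))² = (-1 + √2*(2*I))² = (-1 + 2*I*√2)²)
((36 + 4)*B(3))/G(R) = ((36 + 4)*3⁴)/((1 - 2*I*√2)²) = (40*81)/(1 - 2*I*√2)² = 3240/(1 - 2*I*√2)²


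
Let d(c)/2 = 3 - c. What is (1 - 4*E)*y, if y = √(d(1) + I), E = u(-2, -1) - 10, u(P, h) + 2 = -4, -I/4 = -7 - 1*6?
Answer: 130*√14 ≈ 486.42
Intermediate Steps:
I = 52 (I = -4*(-7 - 1*6) = -4*(-7 - 6) = -4*(-13) = 52)
u(P, h) = -6 (u(P, h) = -2 - 4 = -6)
E = -16 (E = -6 - 10 = -16)
d(c) = 6 - 2*c (d(c) = 2*(3 - c) = 6 - 2*c)
y = 2*√14 (y = √((6 - 2*1) + 52) = √((6 - 2) + 52) = √(4 + 52) = √56 = 2*√14 ≈ 7.4833)
(1 - 4*E)*y = (1 - 4*(-16))*(2*√14) = (1 + 64)*(2*√14) = 65*(2*√14) = 130*√14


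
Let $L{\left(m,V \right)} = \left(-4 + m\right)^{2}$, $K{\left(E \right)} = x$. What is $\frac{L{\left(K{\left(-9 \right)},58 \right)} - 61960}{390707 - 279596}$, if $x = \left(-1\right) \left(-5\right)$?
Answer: $- \frac{20653}{37037} \approx -0.55763$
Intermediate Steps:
$x = 5$
$K{\left(E \right)} = 5$
$\frac{L{\left(K{\left(-9 \right)},58 \right)} - 61960}{390707 - 279596} = \frac{\left(-4 + 5\right)^{2} - 61960}{390707 - 279596} = \frac{1^{2} - 61960}{111111} = \left(1 - 61960\right) \frac{1}{111111} = \left(-61959\right) \frac{1}{111111} = - \frac{20653}{37037}$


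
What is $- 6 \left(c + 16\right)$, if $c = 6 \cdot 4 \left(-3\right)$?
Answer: $336$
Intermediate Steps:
$c = -72$ ($c = 24 \left(-3\right) = -72$)
$- 6 \left(c + 16\right) = - 6 \left(-72 + 16\right) = \left(-6\right) \left(-56\right) = 336$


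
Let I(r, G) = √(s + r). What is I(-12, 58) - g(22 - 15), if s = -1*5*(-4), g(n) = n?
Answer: -7 + 2*√2 ≈ -4.1716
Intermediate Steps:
s = 20 (s = -5*(-4) = 20)
I(r, G) = √(20 + r)
I(-12, 58) - g(22 - 15) = √(20 - 12) - (22 - 15) = √8 - 1*7 = 2*√2 - 7 = -7 + 2*√2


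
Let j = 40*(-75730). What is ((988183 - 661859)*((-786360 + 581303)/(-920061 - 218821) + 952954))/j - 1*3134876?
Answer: -558458658320580477/172495067720 ≈ -3.2375e+6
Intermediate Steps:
j = -3029200
((988183 - 661859)*((-786360 + 581303)/(-920061 - 218821) + 952954))/j - 1*3134876 = ((988183 - 661859)*((-786360 + 581303)/(-920061 - 218821) + 952954))/(-3029200) - 1*3134876 = (326324*(-205057/(-1138882) + 952954))*(-1/3029200) - 3134876 = (326324*(-205057*(-1/1138882) + 952954))*(-1/3029200) - 3134876 = (326324*(205057/1138882 + 952954))*(-1/3029200) - 3134876 = (326324*(1085302362485/1138882))*(-1/3029200) - 3134876 = (177080104067777570/569441)*(-1/3029200) - 3134876 = -17708010406777757/172495067720 - 3134876 = -558458658320580477/172495067720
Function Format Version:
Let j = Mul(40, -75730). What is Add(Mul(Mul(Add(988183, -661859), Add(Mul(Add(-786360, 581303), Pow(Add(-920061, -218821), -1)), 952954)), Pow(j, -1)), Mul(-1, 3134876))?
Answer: Rational(-558458658320580477, 172495067720) ≈ -3.2375e+6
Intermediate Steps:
j = -3029200
Add(Mul(Mul(Add(988183, -661859), Add(Mul(Add(-786360, 581303), Pow(Add(-920061, -218821), -1)), 952954)), Pow(j, -1)), Mul(-1, 3134876)) = Add(Mul(Mul(Add(988183, -661859), Add(Mul(Add(-786360, 581303), Pow(Add(-920061, -218821), -1)), 952954)), Pow(-3029200, -1)), Mul(-1, 3134876)) = Add(Mul(Mul(326324, Add(Mul(-205057, Pow(-1138882, -1)), 952954)), Rational(-1, 3029200)), -3134876) = Add(Mul(Mul(326324, Add(Mul(-205057, Rational(-1, 1138882)), 952954)), Rational(-1, 3029200)), -3134876) = Add(Mul(Mul(326324, Add(Rational(205057, 1138882), 952954)), Rational(-1, 3029200)), -3134876) = Add(Mul(Mul(326324, Rational(1085302362485, 1138882)), Rational(-1, 3029200)), -3134876) = Add(Mul(Rational(177080104067777570, 569441), Rational(-1, 3029200)), -3134876) = Add(Rational(-17708010406777757, 172495067720), -3134876) = Rational(-558458658320580477, 172495067720)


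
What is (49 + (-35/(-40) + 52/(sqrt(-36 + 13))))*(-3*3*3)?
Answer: -10773/8 + 1404*I*sqrt(23)/23 ≈ -1346.6 + 292.75*I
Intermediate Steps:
(49 + (-35/(-40) + 52/(sqrt(-36 + 13))))*(-3*3*3) = (49 + (-35*(-1/40) + 52/(sqrt(-23))))*(-9*3) = (49 + (7/8 + 52/((I*sqrt(23)))))*(-27) = (49 + (7/8 + 52*(-I*sqrt(23)/23)))*(-27) = (49 + (7/8 - 52*I*sqrt(23)/23))*(-27) = (399/8 - 52*I*sqrt(23)/23)*(-27) = -10773/8 + 1404*I*sqrt(23)/23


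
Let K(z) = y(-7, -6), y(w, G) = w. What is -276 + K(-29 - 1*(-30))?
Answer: -283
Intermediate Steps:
K(z) = -7
-276 + K(-29 - 1*(-30)) = -276 - 7 = -283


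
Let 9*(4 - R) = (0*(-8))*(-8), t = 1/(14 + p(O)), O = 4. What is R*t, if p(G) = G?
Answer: 2/9 ≈ 0.22222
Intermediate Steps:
t = 1/18 (t = 1/(14 + 4) = 1/18 ≈ 0.055556)
R = 4 (R = 4 - 0*(-8)*(-8)/9 = 4 - 0*(-8) = 4 - ⅑*0 = 4 + 0 = 4)
R*t = 4*(1/18) = 2/9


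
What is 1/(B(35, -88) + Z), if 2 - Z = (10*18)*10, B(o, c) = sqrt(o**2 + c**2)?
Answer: -1798/3223835 - sqrt(8969)/3223835 ≈ -0.00058710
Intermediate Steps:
B(o, c) = sqrt(c**2 + o**2)
Z = -1798 (Z = 2 - 10*18*10 = 2 - 180*10 = 2 - 1*1800 = 2 - 1800 = -1798)
1/(B(35, -88) + Z) = 1/(sqrt((-88)**2 + 35**2) - 1798) = 1/(sqrt(7744 + 1225) - 1798) = 1/(sqrt(8969) - 1798) = 1/(-1798 + sqrt(8969))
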